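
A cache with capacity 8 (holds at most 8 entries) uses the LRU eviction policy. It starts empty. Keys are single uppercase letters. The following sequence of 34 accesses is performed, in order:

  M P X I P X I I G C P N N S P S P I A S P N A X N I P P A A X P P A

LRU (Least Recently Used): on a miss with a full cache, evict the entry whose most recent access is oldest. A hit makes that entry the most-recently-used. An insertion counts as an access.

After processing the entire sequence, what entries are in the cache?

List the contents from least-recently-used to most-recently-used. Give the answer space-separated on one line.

Answer: G C S N I X P A

Derivation:
LRU simulation (capacity=8):
  1. access M: MISS. Cache (LRU->MRU): [M]
  2. access P: MISS. Cache (LRU->MRU): [M P]
  3. access X: MISS. Cache (LRU->MRU): [M P X]
  4. access I: MISS. Cache (LRU->MRU): [M P X I]
  5. access P: HIT. Cache (LRU->MRU): [M X I P]
  6. access X: HIT. Cache (LRU->MRU): [M I P X]
  7. access I: HIT. Cache (LRU->MRU): [M P X I]
  8. access I: HIT. Cache (LRU->MRU): [M P X I]
  9. access G: MISS. Cache (LRU->MRU): [M P X I G]
  10. access C: MISS. Cache (LRU->MRU): [M P X I G C]
  11. access P: HIT. Cache (LRU->MRU): [M X I G C P]
  12. access N: MISS. Cache (LRU->MRU): [M X I G C P N]
  13. access N: HIT. Cache (LRU->MRU): [M X I G C P N]
  14. access S: MISS. Cache (LRU->MRU): [M X I G C P N S]
  15. access P: HIT. Cache (LRU->MRU): [M X I G C N S P]
  16. access S: HIT. Cache (LRU->MRU): [M X I G C N P S]
  17. access P: HIT. Cache (LRU->MRU): [M X I G C N S P]
  18. access I: HIT. Cache (LRU->MRU): [M X G C N S P I]
  19. access A: MISS, evict M. Cache (LRU->MRU): [X G C N S P I A]
  20. access S: HIT. Cache (LRU->MRU): [X G C N P I A S]
  21. access P: HIT. Cache (LRU->MRU): [X G C N I A S P]
  22. access N: HIT. Cache (LRU->MRU): [X G C I A S P N]
  23. access A: HIT. Cache (LRU->MRU): [X G C I S P N A]
  24. access X: HIT. Cache (LRU->MRU): [G C I S P N A X]
  25. access N: HIT. Cache (LRU->MRU): [G C I S P A X N]
  26. access I: HIT. Cache (LRU->MRU): [G C S P A X N I]
  27. access P: HIT. Cache (LRU->MRU): [G C S A X N I P]
  28. access P: HIT. Cache (LRU->MRU): [G C S A X N I P]
  29. access A: HIT. Cache (LRU->MRU): [G C S X N I P A]
  30. access A: HIT. Cache (LRU->MRU): [G C S X N I P A]
  31. access X: HIT. Cache (LRU->MRU): [G C S N I P A X]
  32. access P: HIT. Cache (LRU->MRU): [G C S N I A X P]
  33. access P: HIT. Cache (LRU->MRU): [G C S N I A X P]
  34. access A: HIT. Cache (LRU->MRU): [G C S N I X P A]
Total: 25 hits, 9 misses, 1 evictions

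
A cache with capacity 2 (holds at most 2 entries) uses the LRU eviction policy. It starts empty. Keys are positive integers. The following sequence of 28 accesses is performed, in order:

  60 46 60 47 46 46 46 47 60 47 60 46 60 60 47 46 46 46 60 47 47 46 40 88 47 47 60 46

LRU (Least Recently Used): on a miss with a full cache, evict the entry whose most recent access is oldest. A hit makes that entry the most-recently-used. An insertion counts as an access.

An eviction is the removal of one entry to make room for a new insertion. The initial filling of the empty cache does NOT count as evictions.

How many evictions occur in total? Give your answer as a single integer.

LRU simulation (capacity=2):
  1. access 60: MISS. Cache (LRU->MRU): [60]
  2. access 46: MISS. Cache (LRU->MRU): [60 46]
  3. access 60: HIT. Cache (LRU->MRU): [46 60]
  4. access 47: MISS, evict 46. Cache (LRU->MRU): [60 47]
  5. access 46: MISS, evict 60. Cache (LRU->MRU): [47 46]
  6. access 46: HIT. Cache (LRU->MRU): [47 46]
  7. access 46: HIT. Cache (LRU->MRU): [47 46]
  8. access 47: HIT. Cache (LRU->MRU): [46 47]
  9. access 60: MISS, evict 46. Cache (LRU->MRU): [47 60]
  10. access 47: HIT. Cache (LRU->MRU): [60 47]
  11. access 60: HIT. Cache (LRU->MRU): [47 60]
  12. access 46: MISS, evict 47. Cache (LRU->MRU): [60 46]
  13. access 60: HIT. Cache (LRU->MRU): [46 60]
  14. access 60: HIT. Cache (LRU->MRU): [46 60]
  15. access 47: MISS, evict 46. Cache (LRU->MRU): [60 47]
  16. access 46: MISS, evict 60. Cache (LRU->MRU): [47 46]
  17. access 46: HIT. Cache (LRU->MRU): [47 46]
  18. access 46: HIT. Cache (LRU->MRU): [47 46]
  19. access 60: MISS, evict 47. Cache (LRU->MRU): [46 60]
  20. access 47: MISS, evict 46. Cache (LRU->MRU): [60 47]
  21. access 47: HIT. Cache (LRU->MRU): [60 47]
  22. access 46: MISS, evict 60. Cache (LRU->MRU): [47 46]
  23. access 40: MISS, evict 47. Cache (LRU->MRU): [46 40]
  24. access 88: MISS, evict 46. Cache (LRU->MRU): [40 88]
  25. access 47: MISS, evict 40. Cache (LRU->MRU): [88 47]
  26. access 47: HIT. Cache (LRU->MRU): [88 47]
  27. access 60: MISS, evict 88. Cache (LRU->MRU): [47 60]
  28. access 46: MISS, evict 47. Cache (LRU->MRU): [60 46]
Total: 12 hits, 16 misses, 14 evictions

Answer: 14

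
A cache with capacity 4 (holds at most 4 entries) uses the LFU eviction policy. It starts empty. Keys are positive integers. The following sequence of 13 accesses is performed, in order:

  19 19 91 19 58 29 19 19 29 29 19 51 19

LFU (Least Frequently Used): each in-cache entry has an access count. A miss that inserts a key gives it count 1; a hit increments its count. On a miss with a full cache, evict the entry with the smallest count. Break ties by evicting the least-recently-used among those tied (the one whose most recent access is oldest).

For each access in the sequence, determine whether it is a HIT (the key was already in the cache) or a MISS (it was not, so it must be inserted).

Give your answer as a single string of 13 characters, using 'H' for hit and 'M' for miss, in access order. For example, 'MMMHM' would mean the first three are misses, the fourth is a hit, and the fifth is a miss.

Answer: MHMHMMHHHHHMH

Derivation:
LFU simulation (capacity=4):
  1. access 19: MISS. Cache: [19(c=1)]
  2. access 19: HIT, count now 2. Cache: [19(c=2)]
  3. access 91: MISS. Cache: [91(c=1) 19(c=2)]
  4. access 19: HIT, count now 3. Cache: [91(c=1) 19(c=3)]
  5. access 58: MISS. Cache: [91(c=1) 58(c=1) 19(c=3)]
  6. access 29: MISS. Cache: [91(c=1) 58(c=1) 29(c=1) 19(c=3)]
  7. access 19: HIT, count now 4. Cache: [91(c=1) 58(c=1) 29(c=1) 19(c=4)]
  8. access 19: HIT, count now 5. Cache: [91(c=1) 58(c=1) 29(c=1) 19(c=5)]
  9. access 29: HIT, count now 2. Cache: [91(c=1) 58(c=1) 29(c=2) 19(c=5)]
  10. access 29: HIT, count now 3. Cache: [91(c=1) 58(c=1) 29(c=3) 19(c=5)]
  11. access 19: HIT, count now 6. Cache: [91(c=1) 58(c=1) 29(c=3) 19(c=6)]
  12. access 51: MISS, evict 91(c=1). Cache: [58(c=1) 51(c=1) 29(c=3) 19(c=6)]
  13. access 19: HIT, count now 7. Cache: [58(c=1) 51(c=1) 29(c=3) 19(c=7)]
Total: 8 hits, 5 misses, 1 evictions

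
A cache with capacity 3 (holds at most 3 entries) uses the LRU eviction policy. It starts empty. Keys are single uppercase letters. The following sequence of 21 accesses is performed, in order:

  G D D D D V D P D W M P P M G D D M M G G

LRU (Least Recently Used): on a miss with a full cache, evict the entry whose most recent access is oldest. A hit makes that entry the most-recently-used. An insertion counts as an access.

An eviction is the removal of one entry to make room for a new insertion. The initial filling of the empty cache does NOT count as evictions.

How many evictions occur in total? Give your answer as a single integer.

LRU simulation (capacity=3):
  1. access G: MISS. Cache (LRU->MRU): [G]
  2. access D: MISS. Cache (LRU->MRU): [G D]
  3. access D: HIT. Cache (LRU->MRU): [G D]
  4. access D: HIT. Cache (LRU->MRU): [G D]
  5. access D: HIT. Cache (LRU->MRU): [G D]
  6. access V: MISS. Cache (LRU->MRU): [G D V]
  7. access D: HIT. Cache (LRU->MRU): [G V D]
  8. access P: MISS, evict G. Cache (LRU->MRU): [V D P]
  9. access D: HIT. Cache (LRU->MRU): [V P D]
  10. access W: MISS, evict V. Cache (LRU->MRU): [P D W]
  11. access M: MISS, evict P. Cache (LRU->MRU): [D W M]
  12. access P: MISS, evict D. Cache (LRU->MRU): [W M P]
  13. access P: HIT. Cache (LRU->MRU): [W M P]
  14. access M: HIT. Cache (LRU->MRU): [W P M]
  15. access G: MISS, evict W. Cache (LRU->MRU): [P M G]
  16. access D: MISS, evict P. Cache (LRU->MRU): [M G D]
  17. access D: HIT. Cache (LRU->MRU): [M G D]
  18. access M: HIT. Cache (LRU->MRU): [G D M]
  19. access M: HIT. Cache (LRU->MRU): [G D M]
  20. access G: HIT. Cache (LRU->MRU): [D M G]
  21. access G: HIT. Cache (LRU->MRU): [D M G]
Total: 12 hits, 9 misses, 6 evictions

Answer: 6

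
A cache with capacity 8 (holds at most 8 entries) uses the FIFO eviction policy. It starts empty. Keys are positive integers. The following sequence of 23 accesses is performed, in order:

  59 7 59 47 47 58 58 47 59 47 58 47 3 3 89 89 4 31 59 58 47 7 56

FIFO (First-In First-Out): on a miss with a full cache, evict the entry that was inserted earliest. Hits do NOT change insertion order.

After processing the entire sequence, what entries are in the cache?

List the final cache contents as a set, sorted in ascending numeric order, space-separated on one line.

Answer: 3 4 7 31 47 56 58 89

Derivation:
FIFO simulation (capacity=8):
  1. access 59: MISS. Cache (old->new): [59]
  2. access 7: MISS. Cache (old->new): [59 7]
  3. access 59: HIT. Cache (old->new): [59 7]
  4. access 47: MISS. Cache (old->new): [59 7 47]
  5. access 47: HIT. Cache (old->new): [59 7 47]
  6. access 58: MISS. Cache (old->new): [59 7 47 58]
  7. access 58: HIT. Cache (old->new): [59 7 47 58]
  8. access 47: HIT. Cache (old->new): [59 7 47 58]
  9. access 59: HIT. Cache (old->new): [59 7 47 58]
  10. access 47: HIT. Cache (old->new): [59 7 47 58]
  11. access 58: HIT. Cache (old->new): [59 7 47 58]
  12. access 47: HIT. Cache (old->new): [59 7 47 58]
  13. access 3: MISS. Cache (old->new): [59 7 47 58 3]
  14. access 3: HIT. Cache (old->new): [59 7 47 58 3]
  15. access 89: MISS. Cache (old->new): [59 7 47 58 3 89]
  16. access 89: HIT. Cache (old->new): [59 7 47 58 3 89]
  17. access 4: MISS. Cache (old->new): [59 7 47 58 3 89 4]
  18. access 31: MISS. Cache (old->new): [59 7 47 58 3 89 4 31]
  19. access 59: HIT. Cache (old->new): [59 7 47 58 3 89 4 31]
  20. access 58: HIT. Cache (old->new): [59 7 47 58 3 89 4 31]
  21. access 47: HIT. Cache (old->new): [59 7 47 58 3 89 4 31]
  22. access 7: HIT. Cache (old->new): [59 7 47 58 3 89 4 31]
  23. access 56: MISS, evict 59. Cache (old->new): [7 47 58 3 89 4 31 56]
Total: 14 hits, 9 misses, 1 evictions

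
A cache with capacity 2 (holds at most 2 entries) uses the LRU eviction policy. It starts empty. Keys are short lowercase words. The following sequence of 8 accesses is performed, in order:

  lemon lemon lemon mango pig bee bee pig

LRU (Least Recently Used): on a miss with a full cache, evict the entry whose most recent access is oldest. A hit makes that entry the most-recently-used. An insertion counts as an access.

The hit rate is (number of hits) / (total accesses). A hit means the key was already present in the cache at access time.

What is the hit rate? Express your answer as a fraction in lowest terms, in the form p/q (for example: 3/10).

Answer: 1/2

Derivation:
LRU simulation (capacity=2):
  1. access lemon: MISS. Cache (LRU->MRU): [lemon]
  2. access lemon: HIT. Cache (LRU->MRU): [lemon]
  3. access lemon: HIT. Cache (LRU->MRU): [lemon]
  4. access mango: MISS. Cache (LRU->MRU): [lemon mango]
  5. access pig: MISS, evict lemon. Cache (LRU->MRU): [mango pig]
  6. access bee: MISS, evict mango. Cache (LRU->MRU): [pig bee]
  7. access bee: HIT. Cache (LRU->MRU): [pig bee]
  8. access pig: HIT. Cache (LRU->MRU): [bee pig]
Total: 4 hits, 4 misses, 2 evictions

Hit rate = 4/8 = 1/2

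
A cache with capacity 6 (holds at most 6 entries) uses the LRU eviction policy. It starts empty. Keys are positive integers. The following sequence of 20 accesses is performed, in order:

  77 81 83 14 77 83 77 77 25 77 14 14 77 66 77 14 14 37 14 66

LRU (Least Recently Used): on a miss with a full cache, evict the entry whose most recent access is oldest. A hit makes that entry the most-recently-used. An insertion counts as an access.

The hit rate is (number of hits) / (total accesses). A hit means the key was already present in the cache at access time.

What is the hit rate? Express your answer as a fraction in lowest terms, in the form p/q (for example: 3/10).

Answer: 13/20

Derivation:
LRU simulation (capacity=6):
  1. access 77: MISS. Cache (LRU->MRU): [77]
  2. access 81: MISS. Cache (LRU->MRU): [77 81]
  3. access 83: MISS. Cache (LRU->MRU): [77 81 83]
  4. access 14: MISS. Cache (LRU->MRU): [77 81 83 14]
  5. access 77: HIT. Cache (LRU->MRU): [81 83 14 77]
  6. access 83: HIT. Cache (LRU->MRU): [81 14 77 83]
  7. access 77: HIT. Cache (LRU->MRU): [81 14 83 77]
  8. access 77: HIT. Cache (LRU->MRU): [81 14 83 77]
  9. access 25: MISS. Cache (LRU->MRU): [81 14 83 77 25]
  10. access 77: HIT. Cache (LRU->MRU): [81 14 83 25 77]
  11. access 14: HIT. Cache (LRU->MRU): [81 83 25 77 14]
  12. access 14: HIT. Cache (LRU->MRU): [81 83 25 77 14]
  13. access 77: HIT. Cache (LRU->MRU): [81 83 25 14 77]
  14. access 66: MISS. Cache (LRU->MRU): [81 83 25 14 77 66]
  15. access 77: HIT. Cache (LRU->MRU): [81 83 25 14 66 77]
  16. access 14: HIT. Cache (LRU->MRU): [81 83 25 66 77 14]
  17. access 14: HIT. Cache (LRU->MRU): [81 83 25 66 77 14]
  18. access 37: MISS, evict 81. Cache (LRU->MRU): [83 25 66 77 14 37]
  19. access 14: HIT. Cache (LRU->MRU): [83 25 66 77 37 14]
  20. access 66: HIT. Cache (LRU->MRU): [83 25 77 37 14 66]
Total: 13 hits, 7 misses, 1 evictions

Hit rate = 13/20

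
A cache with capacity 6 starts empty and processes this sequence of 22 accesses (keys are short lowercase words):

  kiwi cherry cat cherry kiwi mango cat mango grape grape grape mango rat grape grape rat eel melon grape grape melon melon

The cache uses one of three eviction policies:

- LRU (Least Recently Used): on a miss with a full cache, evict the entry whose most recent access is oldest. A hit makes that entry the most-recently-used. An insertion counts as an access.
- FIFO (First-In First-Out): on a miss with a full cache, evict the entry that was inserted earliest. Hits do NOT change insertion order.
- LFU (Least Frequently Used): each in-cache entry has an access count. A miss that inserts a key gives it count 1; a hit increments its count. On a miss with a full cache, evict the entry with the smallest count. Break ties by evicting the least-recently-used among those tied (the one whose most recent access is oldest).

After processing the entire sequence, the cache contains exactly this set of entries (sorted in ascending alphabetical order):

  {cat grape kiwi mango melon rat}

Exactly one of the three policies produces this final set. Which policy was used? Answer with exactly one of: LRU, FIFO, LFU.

Answer: LFU

Derivation:
Simulating under each policy and comparing final sets:
  LRU: final set = {cat eel grape mango melon rat} -> differs
  FIFO: final set = {cat eel grape mango melon rat} -> differs
  LFU: final set = {cat grape kiwi mango melon rat} -> MATCHES target
Only LFU produces the target set.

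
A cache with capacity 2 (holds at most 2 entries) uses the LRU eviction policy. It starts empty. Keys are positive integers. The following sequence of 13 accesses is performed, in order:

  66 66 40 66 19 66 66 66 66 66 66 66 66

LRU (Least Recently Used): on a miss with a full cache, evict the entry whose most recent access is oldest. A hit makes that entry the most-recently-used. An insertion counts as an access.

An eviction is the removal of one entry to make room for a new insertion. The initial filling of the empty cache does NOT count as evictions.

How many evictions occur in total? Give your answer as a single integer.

LRU simulation (capacity=2):
  1. access 66: MISS. Cache (LRU->MRU): [66]
  2. access 66: HIT. Cache (LRU->MRU): [66]
  3. access 40: MISS. Cache (LRU->MRU): [66 40]
  4. access 66: HIT. Cache (LRU->MRU): [40 66]
  5. access 19: MISS, evict 40. Cache (LRU->MRU): [66 19]
  6. access 66: HIT. Cache (LRU->MRU): [19 66]
  7. access 66: HIT. Cache (LRU->MRU): [19 66]
  8. access 66: HIT. Cache (LRU->MRU): [19 66]
  9. access 66: HIT. Cache (LRU->MRU): [19 66]
  10. access 66: HIT. Cache (LRU->MRU): [19 66]
  11. access 66: HIT. Cache (LRU->MRU): [19 66]
  12. access 66: HIT. Cache (LRU->MRU): [19 66]
  13. access 66: HIT. Cache (LRU->MRU): [19 66]
Total: 10 hits, 3 misses, 1 evictions

Answer: 1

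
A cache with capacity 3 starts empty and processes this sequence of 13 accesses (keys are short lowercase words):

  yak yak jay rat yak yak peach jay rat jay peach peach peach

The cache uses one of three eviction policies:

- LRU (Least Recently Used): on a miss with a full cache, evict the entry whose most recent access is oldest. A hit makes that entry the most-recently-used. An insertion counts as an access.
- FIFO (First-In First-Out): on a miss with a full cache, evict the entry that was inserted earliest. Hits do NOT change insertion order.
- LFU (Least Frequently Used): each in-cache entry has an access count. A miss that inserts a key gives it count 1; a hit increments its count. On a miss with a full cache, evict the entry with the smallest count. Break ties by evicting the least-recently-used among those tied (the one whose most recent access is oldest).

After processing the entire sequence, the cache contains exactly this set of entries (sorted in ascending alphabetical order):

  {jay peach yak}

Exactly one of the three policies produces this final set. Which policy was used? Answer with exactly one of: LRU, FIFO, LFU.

Answer: LFU

Derivation:
Simulating under each policy and comparing final sets:
  LRU: final set = {jay peach rat} -> differs
  FIFO: final set = {jay peach rat} -> differs
  LFU: final set = {jay peach yak} -> MATCHES target
Only LFU produces the target set.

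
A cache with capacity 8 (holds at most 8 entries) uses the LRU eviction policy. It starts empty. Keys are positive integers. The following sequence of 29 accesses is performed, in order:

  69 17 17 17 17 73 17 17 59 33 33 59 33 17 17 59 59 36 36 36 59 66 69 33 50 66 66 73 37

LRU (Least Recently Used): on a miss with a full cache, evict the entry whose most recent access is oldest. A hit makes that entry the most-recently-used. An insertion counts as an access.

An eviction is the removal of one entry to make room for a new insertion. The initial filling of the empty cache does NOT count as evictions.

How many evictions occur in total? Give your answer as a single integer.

Answer: 1

Derivation:
LRU simulation (capacity=8):
  1. access 69: MISS. Cache (LRU->MRU): [69]
  2. access 17: MISS. Cache (LRU->MRU): [69 17]
  3. access 17: HIT. Cache (LRU->MRU): [69 17]
  4. access 17: HIT. Cache (LRU->MRU): [69 17]
  5. access 17: HIT. Cache (LRU->MRU): [69 17]
  6. access 73: MISS. Cache (LRU->MRU): [69 17 73]
  7. access 17: HIT. Cache (LRU->MRU): [69 73 17]
  8. access 17: HIT. Cache (LRU->MRU): [69 73 17]
  9. access 59: MISS. Cache (LRU->MRU): [69 73 17 59]
  10. access 33: MISS. Cache (LRU->MRU): [69 73 17 59 33]
  11. access 33: HIT. Cache (LRU->MRU): [69 73 17 59 33]
  12. access 59: HIT. Cache (LRU->MRU): [69 73 17 33 59]
  13. access 33: HIT. Cache (LRU->MRU): [69 73 17 59 33]
  14. access 17: HIT. Cache (LRU->MRU): [69 73 59 33 17]
  15. access 17: HIT. Cache (LRU->MRU): [69 73 59 33 17]
  16. access 59: HIT. Cache (LRU->MRU): [69 73 33 17 59]
  17. access 59: HIT. Cache (LRU->MRU): [69 73 33 17 59]
  18. access 36: MISS. Cache (LRU->MRU): [69 73 33 17 59 36]
  19. access 36: HIT. Cache (LRU->MRU): [69 73 33 17 59 36]
  20. access 36: HIT. Cache (LRU->MRU): [69 73 33 17 59 36]
  21. access 59: HIT. Cache (LRU->MRU): [69 73 33 17 36 59]
  22. access 66: MISS. Cache (LRU->MRU): [69 73 33 17 36 59 66]
  23. access 69: HIT. Cache (LRU->MRU): [73 33 17 36 59 66 69]
  24. access 33: HIT. Cache (LRU->MRU): [73 17 36 59 66 69 33]
  25. access 50: MISS. Cache (LRU->MRU): [73 17 36 59 66 69 33 50]
  26. access 66: HIT. Cache (LRU->MRU): [73 17 36 59 69 33 50 66]
  27. access 66: HIT. Cache (LRU->MRU): [73 17 36 59 69 33 50 66]
  28. access 73: HIT. Cache (LRU->MRU): [17 36 59 69 33 50 66 73]
  29. access 37: MISS, evict 17. Cache (LRU->MRU): [36 59 69 33 50 66 73 37]
Total: 20 hits, 9 misses, 1 evictions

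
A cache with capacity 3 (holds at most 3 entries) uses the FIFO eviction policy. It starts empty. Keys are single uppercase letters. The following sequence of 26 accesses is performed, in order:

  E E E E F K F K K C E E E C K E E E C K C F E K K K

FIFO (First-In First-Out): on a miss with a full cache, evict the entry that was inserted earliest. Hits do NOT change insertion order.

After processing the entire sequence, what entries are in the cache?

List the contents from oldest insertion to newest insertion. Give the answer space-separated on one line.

Answer: E F K

Derivation:
FIFO simulation (capacity=3):
  1. access E: MISS. Cache (old->new): [E]
  2. access E: HIT. Cache (old->new): [E]
  3. access E: HIT. Cache (old->new): [E]
  4. access E: HIT. Cache (old->new): [E]
  5. access F: MISS. Cache (old->new): [E F]
  6. access K: MISS. Cache (old->new): [E F K]
  7. access F: HIT. Cache (old->new): [E F K]
  8. access K: HIT. Cache (old->new): [E F K]
  9. access K: HIT. Cache (old->new): [E F K]
  10. access C: MISS, evict E. Cache (old->new): [F K C]
  11. access E: MISS, evict F. Cache (old->new): [K C E]
  12. access E: HIT. Cache (old->new): [K C E]
  13. access E: HIT. Cache (old->new): [K C E]
  14. access C: HIT. Cache (old->new): [K C E]
  15. access K: HIT. Cache (old->new): [K C E]
  16. access E: HIT. Cache (old->new): [K C E]
  17. access E: HIT. Cache (old->new): [K C E]
  18. access E: HIT. Cache (old->new): [K C E]
  19. access C: HIT. Cache (old->new): [K C E]
  20. access K: HIT. Cache (old->new): [K C E]
  21. access C: HIT. Cache (old->new): [K C E]
  22. access F: MISS, evict K. Cache (old->new): [C E F]
  23. access E: HIT. Cache (old->new): [C E F]
  24. access K: MISS, evict C. Cache (old->new): [E F K]
  25. access K: HIT. Cache (old->new): [E F K]
  26. access K: HIT. Cache (old->new): [E F K]
Total: 19 hits, 7 misses, 4 evictions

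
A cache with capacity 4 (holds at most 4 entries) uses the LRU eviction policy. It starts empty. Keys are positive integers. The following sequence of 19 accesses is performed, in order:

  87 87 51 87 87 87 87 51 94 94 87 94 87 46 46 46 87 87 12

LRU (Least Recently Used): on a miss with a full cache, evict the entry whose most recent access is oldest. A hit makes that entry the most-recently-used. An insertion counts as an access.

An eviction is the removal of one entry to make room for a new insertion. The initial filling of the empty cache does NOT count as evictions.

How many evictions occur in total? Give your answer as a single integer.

LRU simulation (capacity=4):
  1. access 87: MISS. Cache (LRU->MRU): [87]
  2. access 87: HIT. Cache (LRU->MRU): [87]
  3. access 51: MISS. Cache (LRU->MRU): [87 51]
  4. access 87: HIT. Cache (LRU->MRU): [51 87]
  5. access 87: HIT. Cache (LRU->MRU): [51 87]
  6. access 87: HIT. Cache (LRU->MRU): [51 87]
  7. access 87: HIT. Cache (LRU->MRU): [51 87]
  8. access 51: HIT. Cache (LRU->MRU): [87 51]
  9. access 94: MISS. Cache (LRU->MRU): [87 51 94]
  10. access 94: HIT. Cache (LRU->MRU): [87 51 94]
  11. access 87: HIT. Cache (LRU->MRU): [51 94 87]
  12. access 94: HIT. Cache (LRU->MRU): [51 87 94]
  13. access 87: HIT. Cache (LRU->MRU): [51 94 87]
  14. access 46: MISS. Cache (LRU->MRU): [51 94 87 46]
  15. access 46: HIT. Cache (LRU->MRU): [51 94 87 46]
  16. access 46: HIT. Cache (LRU->MRU): [51 94 87 46]
  17. access 87: HIT. Cache (LRU->MRU): [51 94 46 87]
  18. access 87: HIT. Cache (LRU->MRU): [51 94 46 87]
  19. access 12: MISS, evict 51. Cache (LRU->MRU): [94 46 87 12]
Total: 14 hits, 5 misses, 1 evictions

Answer: 1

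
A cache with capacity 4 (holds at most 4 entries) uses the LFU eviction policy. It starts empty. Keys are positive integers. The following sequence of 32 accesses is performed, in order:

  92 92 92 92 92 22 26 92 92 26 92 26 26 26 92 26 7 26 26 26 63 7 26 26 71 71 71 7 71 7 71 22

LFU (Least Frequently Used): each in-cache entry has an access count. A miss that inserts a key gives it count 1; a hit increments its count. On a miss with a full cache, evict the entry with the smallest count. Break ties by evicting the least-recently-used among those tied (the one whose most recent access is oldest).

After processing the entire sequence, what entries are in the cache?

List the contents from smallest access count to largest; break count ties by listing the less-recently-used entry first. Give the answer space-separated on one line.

Answer: 22 71 92 26

Derivation:
LFU simulation (capacity=4):
  1. access 92: MISS. Cache: [92(c=1)]
  2. access 92: HIT, count now 2. Cache: [92(c=2)]
  3. access 92: HIT, count now 3. Cache: [92(c=3)]
  4. access 92: HIT, count now 4. Cache: [92(c=4)]
  5. access 92: HIT, count now 5. Cache: [92(c=5)]
  6. access 22: MISS. Cache: [22(c=1) 92(c=5)]
  7. access 26: MISS. Cache: [22(c=1) 26(c=1) 92(c=5)]
  8. access 92: HIT, count now 6. Cache: [22(c=1) 26(c=1) 92(c=6)]
  9. access 92: HIT, count now 7. Cache: [22(c=1) 26(c=1) 92(c=7)]
  10. access 26: HIT, count now 2. Cache: [22(c=1) 26(c=2) 92(c=7)]
  11. access 92: HIT, count now 8. Cache: [22(c=1) 26(c=2) 92(c=8)]
  12. access 26: HIT, count now 3. Cache: [22(c=1) 26(c=3) 92(c=8)]
  13. access 26: HIT, count now 4. Cache: [22(c=1) 26(c=4) 92(c=8)]
  14. access 26: HIT, count now 5. Cache: [22(c=1) 26(c=5) 92(c=8)]
  15. access 92: HIT, count now 9. Cache: [22(c=1) 26(c=5) 92(c=9)]
  16. access 26: HIT, count now 6. Cache: [22(c=1) 26(c=6) 92(c=9)]
  17. access 7: MISS. Cache: [22(c=1) 7(c=1) 26(c=6) 92(c=9)]
  18. access 26: HIT, count now 7. Cache: [22(c=1) 7(c=1) 26(c=7) 92(c=9)]
  19. access 26: HIT, count now 8. Cache: [22(c=1) 7(c=1) 26(c=8) 92(c=9)]
  20. access 26: HIT, count now 9. Cache: [22(c=1) 7(c=1) 92(c=9) 26(c=9)]
  21. access 63: MISS, evict 22(c=1). Cache: [7(c=1) 63(c=1) 92(c=9) 26(c=9)]
  22. access 7: HIT, count now 2. Cache: [63(c=1) 7(c=2) 92(c=9) 26(c=9)]
  23. access 26: HIT, count now 10. Cache: [63(c=1) 7(c=2) 92(c=9) 26(c=10)]
  24. access 26: HIT, count now 11. Cache: [63(c=1) 7(c=2) 92(c=9) 26(c=11)]
  25. access 71: MISS, evict 63(c=1). Cache: [71(c=1) 7(c=2) 92(c=9) 26(c=11)]
  26. access 71: HIT, count now 2. Cache: [7(c=2) 71(c=2) 92(c=9) 26(c=11)]
  27. access 71: HIT, count now 3. Cache: [7(c=2) 71(c=3) 92(c=9) 26(c=11)]
  28. access 7: HIT, count now 3. Cache: [71(c=3) 7(c=3) 92(c=9) 26(c=11)]
  29. access 71: HIT, count now 4. Cache: [7(c=3) 71(c=4) 92(c=9) 26(c=11)]
  30. access 7: HIT, count now 4. Cache: [71(c=4) 7(c=4) 92(c=9) 26(c=11)]
  31. access 71: HIT, count now 5. Cache: [7(c=4) 71(c=5) 92(c=9) 26(c=11)]
  32. access 22: MISS, evict 7(c=4). Cache: [22(c=1) 71(c=5) 92(c=9) 26(c=11)]
Total: 25 hits, 7 misses, 3 evictions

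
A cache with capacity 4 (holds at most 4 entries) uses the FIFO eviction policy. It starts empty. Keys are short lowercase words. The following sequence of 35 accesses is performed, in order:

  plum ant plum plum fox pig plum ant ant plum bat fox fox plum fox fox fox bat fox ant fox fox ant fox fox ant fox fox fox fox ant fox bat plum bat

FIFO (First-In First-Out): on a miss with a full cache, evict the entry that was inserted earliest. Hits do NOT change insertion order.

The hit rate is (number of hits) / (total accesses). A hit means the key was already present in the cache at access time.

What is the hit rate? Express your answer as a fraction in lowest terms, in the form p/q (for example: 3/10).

FIFO simulation (capacity=4):
  1. access plum: MISS. Cache (old->new): [plum]
  2. access ant: MISS. Cache (old->new): [plum ant]
  3. access plum: HIT. Cache (old->new): [plum ant]
  4. access plum: HIT. Cache (old->new): [plum ant]
  5. access fox: MISS. Cache (old->new): [plum ant fox]
  6. access pig: MISS. Cache (old->new): [plum ant fox pig]
  7. access plum: HIT. Cache (old->new): [plum ant fox pig]
  8. access ant: HIT. Cache (old->new): [plum ant fox pig]
  9. access ant: HIT. Cache (old->new): [plum ant fox pig]
  10. access plum: HIT. Cache (old->new): [plum ant fox pig]
  11. access bat: MISS, evict plum. Cache (old->new): [ant fox pig bat]
  12. access fox: HIT. Cache (old->new): [ant fox pig bat]
  13. access fox: HIT. Cache (old->new): [ant fox pig bat]
  14. access plum: MISS, evict ant. Cache (old->new): [fox pig bat plum]
  15. access fox: HIT. Cache (old->new): [fox pig bat plum]
  16. access fox: HIT. Cache (old->new): [fox pig bat plum]
  17. access fox: HIT. Cache (old->new): [fox pig bat plum]
  18. access bat: HIT. Cache (old->new): [fox pig bat plum]
  19. access fox: HIT. Cache (old->new): [fox pig bat plum]
  20. access ant: MISS, evict fox. Cache (old->new): [pig bat plum ant]
  21. access fox: MISS, evict pig. Cache (old->new): [bat plum ant fox]
  22. access fox: HIT. Cache (old->new): [bat plum ant fox]
  23. access ant: HIT. Cache (old->new): [bat plum ant fox]
  24. access fox: HIT. Cache (old->new): [bat plum ant fox]
  25. access fox: HIT. Cache (old->new): [bat plum ant fox]
  26. access ant: HIT. Cache (old->new): [bat plum ant fox]
  27. access fox: HIT. Cache (old->new): [bat plum ant fox]
  28. access fox: HIT. Cache (old->new): [bat plum ant fox]
  29. access fox: HIT. Cache (old->new): [bat plum ant fox]
  30. access fox: HIT. Cache (old->new): [bat plum ant fox]
  31. access ant: HIT. Cache (old->new): [bat plum ant fox]
  32. access fox: HIT. Cache (old->new): [bat plum ant fox]
  33. access bat: HIT. Cache (old->new): [bat plum ant fox]
  34. access plum: HIT. Cache (old->new): [bat plum ant fox]
  35. access bat: HIT. Cache (old->new): [bat plum ant fox]
Total: 27 hits, 8 misses, 4 evictions

Hit rate = 27/35

Answer: 27/35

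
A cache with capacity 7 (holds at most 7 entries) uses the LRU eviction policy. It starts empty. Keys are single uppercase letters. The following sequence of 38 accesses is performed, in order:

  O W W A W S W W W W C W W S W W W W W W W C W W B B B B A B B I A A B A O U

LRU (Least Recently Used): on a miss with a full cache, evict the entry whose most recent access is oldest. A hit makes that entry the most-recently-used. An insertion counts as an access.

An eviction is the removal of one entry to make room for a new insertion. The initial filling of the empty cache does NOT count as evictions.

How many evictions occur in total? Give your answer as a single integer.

Answer: 1

Derivation:
LRU simulation (capacity=7):
  1. access O: MISS. Cache (LRU->MRU): [O]
  2. access W: MISS. Cache (LRU->MRU): [O W]
  3. access W: HIT. Cache (LRU->MRU): [O W]
  4. access A: MISS. Cache (LRU->MRU): [O W A]
  5. access W: HIT. Cache (LRU->MRU): [O A W]
  6. access S: MISS. Cache (LRU->MRU): [O A W S]
  7. access W: HIT. Cache (LRU->MRU): [O A S W]
  8. access W: HIT. Cache (LRU->MRU): [O A S W]
  9. access W: HIT. Cache (LRU->MRU): [O A S W]
  10. access W: HIT. Cache (LRU->MRU): [O A S W]
  11. access C: MISS. Cache (LRU->MRU): [O A S W C]
  12. access W: HIT. Cache (LRU->MRU): [O A S C W]
  13. access W: HIT. Cache (LRU->MRU): [O A S C W]
  14. access S: HIT. Cache (LRU->MRU): [O A C W S]
  15. access W: HIT. Cache (LRU->MRU): [O A C S W]
  16. access W: HIT. Cache (LRU->MRU): [O A C S W]
  17. access W: HIT. Cache (LRU->MRU): [O A C S W]
  18. access W: HIT. Cache (LRU->MRU): [O A C S W]
  19. access W: HIT. Cache (LRU->MRU): [O A C S W]
  20. access W: HIT. Cache (LRU->MRU): [O A C S W]
  21. access W: HIT. Cache (LRU->MRU): [O A C S W]
  22. access C: HIT. Cache (LRU->MRU): [O A S W C]
  23. access W: HIT. Cache (LRU->MRU): [O A S C W]
  24. access W: HIT. Cache (LRU->MRU): [O A S C W]
  25. access B: MISS. Cache (LRU->MRU): [O A S C W B]
  26. access B: HIT. Cache (LRU->MRU): [O A S C W B]
  27. access B: HIT. Cache (LRU->MRU): [O A S C W B]
  28. access B: HIT. Cache (LRU->MRU): [O A S C W B]
  29. access A: HIT. Cache (LRU->MRU): [O S C W B A]
  30. access B: HIT. Cache (LRU->MRU): [O S C W A B]
  31. access B: HIT. Cache (LRU->MRU): [O S C W A B]
  32. access I: MISS. Cache (LRU->MRU): [O S C W A B I]
  33. access A: HIT. Cache (LRU->MRU): [O S C W B I A]
  34. access A: HIT. Cache (LRU->MRU): [O S C W B I A]
  35. access B: HIT. Cache (LRU->MRU): [O S C W I A B]
  36. access A: HIT. Cache (LRU->MRU): [O S C W I B A]
  37. access O: HIT. Cache (LRU->MRU): [S C W I B A O]
  38. access U: MISS, evict S. Cache (LRU->MRU): [C W I B A O U]
Total: 30 hits, 8 misses, 1 evictions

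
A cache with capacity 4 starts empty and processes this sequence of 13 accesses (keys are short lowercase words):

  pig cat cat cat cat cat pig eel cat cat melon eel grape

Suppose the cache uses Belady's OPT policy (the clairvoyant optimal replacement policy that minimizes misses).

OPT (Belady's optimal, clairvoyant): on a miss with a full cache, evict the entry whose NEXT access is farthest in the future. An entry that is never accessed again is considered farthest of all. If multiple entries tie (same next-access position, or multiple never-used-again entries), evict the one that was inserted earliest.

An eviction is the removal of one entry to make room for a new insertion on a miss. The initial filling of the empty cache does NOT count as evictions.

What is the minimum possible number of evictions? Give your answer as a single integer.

Answer: 1

Derivation:
OPT (Belady) simulation (capacity=4):
  1. access pig: MISS. Cache: [pig]
  2. access cat: MISS. Cache: [pig cat]
  3. access cat: HIT. Next use of cat: step 4. Cache: [pig cat]
  4. access cat: HIT. Next use of cat: step 5. Cache: [pig cat]
  5. access cat: HIT. Next use of cat: step 6. Cache: [pig cat]
  6. access cat: HIT. Next use of cat: step 9. Cache: [pig cat]
  7. access pig: HIT. Next use of pig: never. Cache: [pig cat]
  8. access eel: MISS. Cache: [pig cat eel]
  9. access cat: HIT. Next use of cat: step 10. Cache: [pig cat eel]
  10. access cat: HIT. Next use of cat: never. Cache: [pig cat eel]
  11. access melon: MISS. Cache: [pig cat eel melon]
  12. access eel: HIT. Next use of eel: never. Cache: [pig cat eel melon]
  13. access grape: MISS, evict pig (next use: never). Cache: [cat eel melon grape]
Total: 8 hits, 5 misses, 1 evictions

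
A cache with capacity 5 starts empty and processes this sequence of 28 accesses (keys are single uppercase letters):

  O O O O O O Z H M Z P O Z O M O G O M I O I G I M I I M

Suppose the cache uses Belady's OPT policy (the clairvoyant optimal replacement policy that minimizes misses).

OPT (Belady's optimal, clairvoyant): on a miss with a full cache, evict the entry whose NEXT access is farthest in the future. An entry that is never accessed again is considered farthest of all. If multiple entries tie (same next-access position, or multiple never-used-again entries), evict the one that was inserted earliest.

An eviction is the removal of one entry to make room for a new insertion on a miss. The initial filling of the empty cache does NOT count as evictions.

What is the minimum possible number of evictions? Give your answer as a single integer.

OPT (Belady) simulation (capacity=5):
  1. access O: MISS. Cache: [O]
  2. access O: HIT. Next use of O: step 3. Cache: [O]
  3. access O: HIT. Next use of O: step 4. Cache: [O]
  4. access O: HIT. Next use of O: step 5. Cache: [O]
  5. access O: HIT. Next use of O: step 6. Cache: [O]
  6. access O: HIT. Next use of O: step 12. Cache: [O]
  7. access Z: MISS. Cache: [O Z]
  8. access H: MISS. Cache: [O Z H]
  9. access M: MISS. Cache: [O Z H M]
  10. access Z: HIT. Next use of Z: step 13. Cache: [O Z H M]
  11. access P: MISS. Cache: [O Z H M P]
  12. access O: HIT. Next use of O: step 14. Cache: [O Z H M P]
  13. access Z: HIT. Next use of Z: never. Cache: [O Z H M P]
  14. access O: HIT. Next use of O: step 16. Cache: [O Z H M P]
  15. access M: HIT. Next use of M: step 19. Cache: [O Z H M P]
  16. access O: HIT. Next use of O: step 18. Cache: [O Z H M P]
  17. access G: MISS, evict Z (next use: never). Cache: [O H M P G]
  18. access O: HIT. Next use of O: step 21. Cache: [O H M P G]
  19. access M: HIT. Next use of M: step 25. Cache: [O H M P G]
  20. access I: MISS, evict H (next use: never). Cache: [O M P G I]
  21. access O: HIT. Next use of O: never. Cache: [O M P G I]
  22. access I: HIT. Next use of I: step 24. Cache: [O M P G I]
  23. access G: HIT. Next use of G: never. Cache: [O M P G I]
  24. access I: HIT. Next use of I: step 26. Cache: [O M P G I]
  25. access M: HIT. Next use of M: step 28. Cache: [O M P G I]
  26. access I: HIT. Next use of I: step 27. Cache: [O M P G I]
  27. access I: HIT. Next use of I: never. Cache: [O M P G I]
  28. access M: HIT. Next use of M: never. Cache: [O M P G I]
Total: 21 hits, 7 misses, 2 evictions

Answer: 2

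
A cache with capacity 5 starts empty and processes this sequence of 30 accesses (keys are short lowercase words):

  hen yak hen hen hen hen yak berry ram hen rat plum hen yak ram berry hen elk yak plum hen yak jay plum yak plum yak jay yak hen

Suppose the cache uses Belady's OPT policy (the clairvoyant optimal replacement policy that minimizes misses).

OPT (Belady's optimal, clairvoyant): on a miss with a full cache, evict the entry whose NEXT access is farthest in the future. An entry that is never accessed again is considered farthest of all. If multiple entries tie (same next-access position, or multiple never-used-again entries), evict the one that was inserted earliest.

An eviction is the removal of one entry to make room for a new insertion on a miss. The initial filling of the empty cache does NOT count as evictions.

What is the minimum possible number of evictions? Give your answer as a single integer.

Answer: 3

Derivation:
OPT (Belady) simulation (capacity=5):
  1. access hen: MISS. Cache: [hen]
  2. access yak: MISS. Cache: [hen yak]
  3. access hen: HIT. Next use of hen: step 4. Cache: [hen yak]
  4. access hen: HIT. Next use of hen: step 5. Cache: [hen yak]
  5. access hen: HIT. Next use of hen: step 6. Cache: [hen yak]
  6. access hen: HIT. Next use of hen: step 10. Cache: [hen yak]
  7. access yak: HIT. Next use of yak: step 14. Cache: [hen yak]
  8. access berry: MISS. Cache: [hen yak berry]
  9. access ram: MISS. Cache: [hen yak berry ram]
  10. access hen: HIT. Next use of hen: step 13. Cache: [hen yak berry ram]
  11. access rat: MISS. Cache: [hen yak berry ram rat]
  12. access plum: MISS, evict rat (next use: never). Cache: [hen yak berry ram plum]
  13. access hen: HIT. Next use of hen: step 17. Cache: [hen yak berry ram plum]
  14. access yak: HIT. Next use of yak: step 19. Cache: [hen yak berry ram plum]
  15. access ram: HIT. Next use of ram: never. Cache: [hen yak berry ram plum]
  16. access berry: HIT. Next use of berry: never. Cache: [hen yak berry ram plum]
  17. access hen: HIT. Next use of hen: step 21. Cache: [hen yak berry ram plum]
  18. access elk: MISS, evict berry (next use: never). Cache: [hen yak ram plum elk]
  19. access yak: HIT. Next use of yak: step 22. Cache: [hen yak ram plum elk]
  20. access plum: HIT. Next use of plum: step 24. Cache: [hen yak ram plum elk]
  21. access hen: HIT. Next use of hen: step 30. Cache: [hen yak ram plum elk]
  22. access yak: HIT. Next use of yak: step 25. Cache: [hen yak ram plum elk]
  23. access jay: MISS, evict ram (next use: never). Cache: [hen yak plum elk jay]
  24. access plum: HIT. Next use of plum: step 26. Cache: [hen yak plum elk jay]
  25. access yak: HIT. Next use of yak: step 27. Cache: [hen yak plum elk jay]
  26. access plum: HIT. Next use of plum: never. Cache: [hen yak plum elk jay]
  27. access yak: HIT. Next use of yak: step 29. Cache: [hen yak plum elk jay]
  28. access jay: HIT. Next use of jay: never. Cache: [hen yak plum elk jay]
  29. access yak: HIT. Next use of yak: never. Cache: [hen yak plum elk jay]
  30. access hen: HIT. Next use of hen: never. Cache: [hen yak plum elk jay]
Total: 22 hits, 8 misses, 3 evictions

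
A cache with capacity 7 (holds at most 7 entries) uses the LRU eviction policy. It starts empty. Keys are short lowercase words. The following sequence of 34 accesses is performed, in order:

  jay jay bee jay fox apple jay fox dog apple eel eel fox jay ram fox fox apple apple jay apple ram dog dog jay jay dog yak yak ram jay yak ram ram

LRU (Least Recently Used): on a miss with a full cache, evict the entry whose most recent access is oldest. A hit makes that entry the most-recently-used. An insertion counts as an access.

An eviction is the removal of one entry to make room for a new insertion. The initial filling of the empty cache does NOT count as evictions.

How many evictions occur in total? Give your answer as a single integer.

Answer: 1

Derivation:
LRU simulation (capacity=7):
  1. access jay: MISS. Cache (LRU->MRU): [jay]
  2. access jay: HIT. Cache (LRU->MRU): [jay]
  3. access bee: MISS. Cache (LRU->MRU): [jay bee]
  4. access jay: HIT. Cache (LRU->MRU): [bee jay]
  5. access fox: MISS. Cache (LRU->MRU): [bee jay fox]
  6. access apple: MISS. Cache (LRU->MRU): [bee jay fox apple]
  7. access jay: HIT. Cache (LRU->MRU): [bee fox apple jay]
  8. access fox: HIT. Cache (LRU->MRU): [bee apple jay fox]
  9. access dog: MISS. Cache (LRU->MRU): [bee apple jay fox dog]
  10. access apple: HIT. Cache (LRU->MRU): [bee jay fox dog apple]
  11. access eel: MISS. Cache (LRU->MRU): [bee jay fox dog apple eel]
  12. access eel: HIT. Cache (LRU->MRU): [bee jay fox dog apple eel]
  13. access fox: HIT. Cache (LRU->MRU): [bee jay dog apple eel fox]
  14. access jay: HIT. Cache (LRU->MRU): [bee dog apple eel fox jay]
  15. access ram: MISS. Cache (LRU->MRU): [bee dog apple eel fox jay ram]
  16. access fox: HIT. Cache (LRU->MRU): [bee dog apple eel jay ram fox]
  17. access fox: HIT. Cache (LRU->MRU): [bee dog apple eel jay ram fox]
  18. access apple: HIT. Cache (LRU->MRU): [bee dog eel jay ram fox apple]
  19. access apple: HIT. Cache (LRU->MRU): [bee dog eel jay ram fox apple]
  20. access jay: HIT. Cache (LRU->MRU): [bee dog eel ram fox apple jay]
  21. access apple: HIT. Cache (LRU->MRU): [bee dog eel ram fox jay apple]
  22. access ram: HIT. Cache (LRU->MRU): [bee dog eel fox jay apple ram]
  23. access dog: HIT. Cache (LRU->MRU): [bee eel fox jay apple ram dog]
  24. access dog: HIT. Cache (LRU->MRU): [bee eel fox jay apple ram dog]
  25. access jay: HIT. Cache (LRU->MRU): [bee eel fox apple ram dog jay]
  26. access jay: HIT. Cache (LRU->MRU): [bee eel fox apple ram dog jay]
  27. access dog: HIT. Cache (LRU->MRU): [bee eel fox apple ram jay dog]
  28. access yak: MISS, evict bee. Cache (LRU->MRU): [eel fox apple ram jay dog yak]
  29. access yak: HIT. Cache (LRU->MRU): [eel fox apple ram jay dog yak]
  30. access ram: HIT. Cache (LRU->MRU): [eel fox apple jay dog yak ram]
  31. access jay: HIT. Cache (LRU->MRU): [eel fox apple dog yak ram jay]
  32. access yak: HIT. Cache (LRU->MRU): [eel fox apple dog ram jay yak]
  33. access ram: HIT. Cache (LRU->MRU): [eel fox apple dog jay yak ram]
  34. access ram: HIT. Cache (LRU->MRU): [eel fox apple dog jay yak ram]
Total: 26 hits, 8 misses, 1 evictions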